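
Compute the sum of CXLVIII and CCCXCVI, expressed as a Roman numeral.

CXLVIII = 148
CCCXCVI = 396
148 + 396 = 544

DXLIV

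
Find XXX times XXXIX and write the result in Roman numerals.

XXX = 30
XXXIX = 39
30 × 39 = 1170

MCLXX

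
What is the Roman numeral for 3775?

Convert 3775 to Roman numerals:
  3775 contains 3×1000 (MMM)
  775 contains 1×500 (D)
  275 contains 2×100 (CC)
  75 contains 1×50 (L)
  25 contains 2×10 (XX)
  5 contains 1×5 (V)

MMMDCCLXXV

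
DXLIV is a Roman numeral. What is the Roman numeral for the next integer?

DXLIV = 544, so the next integer is 544 + 1 = 545

DXLV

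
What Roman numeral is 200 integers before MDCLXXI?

MDCLXXI = 1671
1671 - 200 = 1471

MCDLXXI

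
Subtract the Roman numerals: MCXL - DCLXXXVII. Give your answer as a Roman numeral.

MCXL = 1140
DCLXXXVII = 687
1140 - 687 = 453

CDLIII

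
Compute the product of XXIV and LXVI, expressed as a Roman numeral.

XXIV = 24
LXVI = 66
24 × 66 = 1584

MDLXXXIV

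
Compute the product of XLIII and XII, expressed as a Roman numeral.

XLIII = 43
XII = 12
43 × 12 = 516

DXVI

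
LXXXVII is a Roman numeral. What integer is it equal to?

LXXXVII: L=50, X=10, X=10, X=10, V=5, I=1, I=1
50 + 10 + 10 + 10 + 5 + 1 + 1 = 87

87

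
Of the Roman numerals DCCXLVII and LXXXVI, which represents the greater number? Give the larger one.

DCCXLVII = 747
LXXXVI = 86
747 is larger

DCCXLVII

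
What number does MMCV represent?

MMCV: M=1000, M=1000, C=100, V=5
1000 + 1000 + 100 + 5 = 2105

2105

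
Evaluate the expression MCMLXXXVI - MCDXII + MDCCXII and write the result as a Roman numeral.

MCMLXXXVI = 1986, MCDXII = 1412, MDCCXII = 1712
1986 - 1412 = 574
574 + 1712 = 2286

MMCCLXXXVI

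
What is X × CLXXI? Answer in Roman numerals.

X = 10
CLXXI = 171
10 × 171 = 1710

MDCCX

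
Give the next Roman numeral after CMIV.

CMIV = 904, so the next integer is 904 + 1 = 905

CMV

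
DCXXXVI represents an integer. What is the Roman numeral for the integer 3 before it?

DCXXXVI = 636
636 - 3 = 633

DCXXXIII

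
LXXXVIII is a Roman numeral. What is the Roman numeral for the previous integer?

LXXXVIII = 88, so the previous integer is 88 - 1 = 87

LXXXVII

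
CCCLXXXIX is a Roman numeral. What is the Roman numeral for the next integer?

CCCLXXXIX = 389; next is 390

CCCXC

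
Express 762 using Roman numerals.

Convert 762 to Roman numerals:
  762 contains 1×500 (D)
  262 contains 2×100 (CC)
  62 contains 1×50 (L)
  12 contains 1×10 (X)
  2 contains 2×1 (II)

DCCLXII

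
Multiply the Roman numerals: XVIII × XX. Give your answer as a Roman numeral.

XVIII = 18
XX = 20
18 × 20 = 360

CCCLX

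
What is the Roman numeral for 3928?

Convert 3928 to Roman numerals:
  3928 contains 3×1000 (MMM)
  928 contains 1×900 (CM)
  28 contains 2×10 (XX)
  8 contains 1×5 (V)
  3 contains 3×1 (III)

MMMCMXXVIII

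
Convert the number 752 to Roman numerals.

Convert 752 to Roman numerals:
  752 contains 1×500 (D)
  252 contains 2×100 (CC)
  52 contains 1×50 (L)
  2 contains 2×1 (II)

DCCLII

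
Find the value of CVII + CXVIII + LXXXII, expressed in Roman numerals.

CVII = 107, CXVIII = 118, LXXXII = 82
107 + 118 = 225
225 + 82 = 307

CCCVII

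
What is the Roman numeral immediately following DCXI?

DCXI = 611, so the next integer is 611 + 1 = 612

DCXII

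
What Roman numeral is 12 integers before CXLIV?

CXLIV = 144
144 - 12 = 132

CXXXII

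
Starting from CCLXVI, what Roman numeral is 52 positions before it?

CCLXVI = 266
266 - 52 = 214

CCXIV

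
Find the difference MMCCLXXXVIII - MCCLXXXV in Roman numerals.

MMCCLXXXVIII = 2288
MCCLXXXV = 1285
2288 - 1285 = 1003

MIII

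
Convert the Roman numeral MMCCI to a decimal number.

MMCCI: M=1000, M=1000, C=100, C=100, I=1
1000 + 1000 + 100 + 100 + 1 = 2201

2201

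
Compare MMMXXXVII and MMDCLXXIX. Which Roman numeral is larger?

MMMXXXVII = 3037
MMDCLXXIX = 2679
3037 is larger

MMMXXXVII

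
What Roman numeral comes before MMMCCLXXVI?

MMMCCLXXVI = 3276, so the previous integer is 3276 - 1 = 3275

MMMCCLXXV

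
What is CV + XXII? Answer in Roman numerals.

CV = 105
XXII = 22
105 + 22 = 127

CXXVII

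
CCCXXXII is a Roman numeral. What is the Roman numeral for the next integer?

CCCXXXII = 332, so the next integer is 332 + 1 = 333

CCCXXXIII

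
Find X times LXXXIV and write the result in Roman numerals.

X = 10
LXXXIV = 84
10 × 84 = 840

DCCCXL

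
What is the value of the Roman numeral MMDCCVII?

MMDCCVII: M=1000, M=1000, D=500, C=100, C=100, V=5, I=1, I=1
1000 + 1000 + 500 + 100 + 100 + 5 + 1 + 1 = 2707

2707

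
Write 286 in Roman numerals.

Convert 286 to Roman numerals:
  286 contains 2×100 (CC)
  86 contains 1×50 (L)
  36 contains 3×10 (XXX)
  6 contains 1×5 (V)
  1 contains 1×1 (I)

CCLXXXVI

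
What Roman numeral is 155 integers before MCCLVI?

MCCLVI = 1256
1256 - 155 = 1101

MCI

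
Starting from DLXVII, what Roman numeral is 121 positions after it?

DLXVII = 567
567 + 121 = 688

DCLXXXVIII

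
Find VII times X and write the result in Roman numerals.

VII = 7
X = 10
7 × 10 = 70

LXX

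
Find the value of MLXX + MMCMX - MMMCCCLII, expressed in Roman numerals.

MLXX = 1070, MMCMX = 2910, MMMCCCLII = 3352
1070 + 2910 = 3980
3980 - 3352 = 628

DCXXVIII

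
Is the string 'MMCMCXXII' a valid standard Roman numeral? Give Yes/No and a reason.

'MMCMCXXII': C cannot come right after the subtractive pair CM: once C is subtracted in CM, the next symbol must be smaller than C

No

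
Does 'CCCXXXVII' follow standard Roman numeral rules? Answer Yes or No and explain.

'CCCXXXVII': Check the rules: uses only the symbols I, V, X, L, C, D, M; no symbol is repeated more than three times in a row; V, L and D each appear at most once; no smaller symbol precedes a larger one (values never increase from left to right). Value: C (100) + C (100) + C (100) + X (10) + X (10) + X (10) + V (5) + I (1) + I (1) = 337. So it is a valid standard Roman numeral.

Yes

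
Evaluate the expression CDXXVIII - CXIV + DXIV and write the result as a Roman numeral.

CDXXVIII = 428, CXIV = 114, DXIV = 514
428 - 114 = 314
314 + 514 = 828

DCCCXXVIII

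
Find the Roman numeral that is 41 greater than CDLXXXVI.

CDLXXXVI = 486
486 + 41 = 527

DXXVII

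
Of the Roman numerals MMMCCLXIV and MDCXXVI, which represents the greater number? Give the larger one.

MMMCCLXIV = 3264
MDCXXVI = 1626
3264 is larger

MMMCCLXIV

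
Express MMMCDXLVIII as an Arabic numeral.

MMMCDXLVIII: M=1000, M=1000, M=1000, CD=400, XL=40, V=5, I=1, I=1, I=1
1000 + 1000 + 1000 + 400 + 40 + 5 + 1 + 1 + 1 = 3448

3448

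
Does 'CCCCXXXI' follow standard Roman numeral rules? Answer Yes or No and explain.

'CCCCXXXI': More than 3 consecutive C's

No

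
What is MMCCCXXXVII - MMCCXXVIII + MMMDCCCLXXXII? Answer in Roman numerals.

MMCCCXXXVII = 2337, MMCCXXVIII = 2228, MMMDCCCLXXXII = 3882
2337 - 2228 = 109
109 + 3882 = 3991

MMMCMXCI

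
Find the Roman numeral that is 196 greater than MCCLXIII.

MCCLXIII = 1263
1263 + 196 = 1459

MCDLIX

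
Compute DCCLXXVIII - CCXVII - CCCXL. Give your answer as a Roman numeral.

DCCLXXVIII = 778, CCXVII = 217, CCCXL = 340
778 - 217 = 561
561 - 340 = 221

CCXXI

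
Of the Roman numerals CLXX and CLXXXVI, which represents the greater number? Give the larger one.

CLXX = 170
CLXXXVI = 186
186 is larger

CLXXXVI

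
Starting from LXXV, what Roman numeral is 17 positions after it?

LXXV = 75
75 + 17 = 92

XCII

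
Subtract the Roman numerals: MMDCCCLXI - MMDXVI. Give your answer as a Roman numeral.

MMDCCCLXI = 2861
MMDXVI = 2516
2861 - 2516 = 345

CCCXLV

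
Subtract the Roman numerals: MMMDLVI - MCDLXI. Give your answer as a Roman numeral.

MMMDLVI = 3556
MCDLXI = 1461
3556 - 1461 = 2095

MMXCV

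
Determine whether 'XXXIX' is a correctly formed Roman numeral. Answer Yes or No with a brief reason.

'XXXIX': Check the rules: uses only the symbols I, V, X, L, C, D, M; no symbol is repeated more than three times in a row; V, L and D each appear at most once; the only place a smaller symbol precedes a larger one is the allowed subtractive pair IX, the symbol right after such a pair (if any) is smaller than the pair's first symbol, and otherwise the values never increase from left to right. Value: X (10) + X (10) + X (10) + IX (9) = 39. So it is a valid standard Roman numeral.

Yes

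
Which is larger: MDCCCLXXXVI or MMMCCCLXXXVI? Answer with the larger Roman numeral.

MDCCCLXXXVI = 1886
MMMCCCLXXXVI = 3386
3386 is larger

MMMCCCLXXXVI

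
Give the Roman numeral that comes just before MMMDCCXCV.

MMMDCCXCV = 3795, so the previous integer is 3795 - 1 = 3794

MMMDCCXCIV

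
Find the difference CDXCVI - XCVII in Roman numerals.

CDXCVI = 496
XCVII = 97
496 - 97 = 399

CCCXCIX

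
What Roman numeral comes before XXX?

XXX = 30, so the previous integer is 30 - 1 = 29

XXIX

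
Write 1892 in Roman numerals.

Convert 1892 to Roman numerals:
  1892 contains 1×1000 (M)
  892 contains 1×500 (D)
  392 contains 3×100 (CCC)
  92 contains 1×90 (XC)
  2 contains 2×1 (II)

MDCCCXCII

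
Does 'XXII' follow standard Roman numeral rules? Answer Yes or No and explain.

'XXII': Check the rules: uses only the symbols I, V, X, L, C, D, M; no symbol is repeated more than three times in a row; V, L and D each appear at most once; no smaller symbol precedes a larger one (values never increase from left to right). Value: X (10) + X (10) + I (1) + I (1) = 22. So it is a valid standard Roman numeral.

Yes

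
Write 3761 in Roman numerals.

Convert 3761 to Roman numerals:
  3761 contains 3×1000 (MMM)
  761 contains 1×500 (D)
  261 contains 2×100 (CC)
  61 contains 1×50 (L)
  11 contains 1×10 (X)
  1 contains 1×1 (I)

MMMDCCLXI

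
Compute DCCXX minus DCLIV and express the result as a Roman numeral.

DCCXX = 720
DCLIV = 654
720 - 654 = 66

LXVI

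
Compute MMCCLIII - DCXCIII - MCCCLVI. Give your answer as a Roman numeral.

MMCCLIII = 2253, DCXCIII = 693, MCCCLVI = 1356
2253 - 693 = 1560
1560 - 1356 = 204

CCIV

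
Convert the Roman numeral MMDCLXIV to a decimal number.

MMDCLXIV: M=1000, M=1000, D=500, C=100, L=50, X=10, IV=4
1000 + 1000 + 500 + 100 + 50 + 10 + 4 = 2664

2664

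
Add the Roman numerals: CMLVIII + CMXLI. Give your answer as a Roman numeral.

CMLVIII = 958
CMXLI = 941
958 + 941 = 1899

MDCCCXCIX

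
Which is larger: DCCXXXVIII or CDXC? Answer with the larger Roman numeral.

DCCXXXVIII = 738
CDXC = 490
738 is larger

DCCXXXVIII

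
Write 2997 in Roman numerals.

Convert 2997 to Roman numerals:
  2997 contains 2×1000 (MM)
  997 contains 1×900 (CM)
  97 contains 1×90 (XC)
  7 contains 1×5 (V)
  2 contains 2×1 (II)

MMCMXCVII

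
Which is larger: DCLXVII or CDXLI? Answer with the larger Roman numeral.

DCLXVII = 667
CDXLI = 441
667 is larger

DCLXVII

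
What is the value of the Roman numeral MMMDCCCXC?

MMMDCCCXC: M=1000, M=1000, M=1000, D=500, C=100, C=100, C=100, XC=90
1000 + 1000 + 1000 + 500 + 100 + 100 + 100 + 90 = 3890

3890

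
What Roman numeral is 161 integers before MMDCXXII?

MMDCXXII = 2622
2622 - 161 = 2461

MMCDLXI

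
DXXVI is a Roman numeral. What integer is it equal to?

DXXVI: D=500, X=10, X=10, V=5, I=1
500 + 10 + 10 + 5 + 1 = 526

526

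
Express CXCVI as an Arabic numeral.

CXCVI: C=100, XC=90, V=5, I=1
100 + 90 + 5 + 1 = 196

196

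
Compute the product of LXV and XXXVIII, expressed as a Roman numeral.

LXV = 65
XXXVIII = 38
65 × 38 = 2470

MMCDLXX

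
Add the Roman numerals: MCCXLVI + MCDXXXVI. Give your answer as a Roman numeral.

MCCXLVI = 1246
MCDXXXVI = 1436
1246 + 1436 = 2682

MMDCLXXXII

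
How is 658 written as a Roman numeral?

Convert 658 to Roman numerals:
  658 contains 1×500 (D)
  158 contains 1×100 (C)
  58 contains 1×50 (L)
  8 contains 1×5 (V)
  3 contains 3×1 (III)

DCLVIII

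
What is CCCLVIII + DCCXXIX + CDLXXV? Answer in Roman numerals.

CCCLVIII = 358, DCCXXIX = 729, CDLXXV = 475
358 + 729 = 1087
1087 + 475 = 1562

MDLXII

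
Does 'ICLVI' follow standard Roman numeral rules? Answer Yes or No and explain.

'ICLVI': Invalid subtractive combination: IC

No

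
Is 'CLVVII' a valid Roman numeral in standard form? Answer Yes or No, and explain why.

'CLVVII': V should not appear more than once

No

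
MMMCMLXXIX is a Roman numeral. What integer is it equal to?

MMMCMLXXIX: M=1000, M=1000, M=1000, CM=900, L=50, X=10, X=10, IX=9
1000 + 1000 + 1000 + 900 + 50 + 10 + 10 + 9 = 3979

3979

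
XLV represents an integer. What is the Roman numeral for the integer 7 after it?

XLV = 45
45 + 7 = 52

LII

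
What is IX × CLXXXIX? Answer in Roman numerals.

IX = 9
CLXXXIX = 189
9 × 189 = 1701

MDCCI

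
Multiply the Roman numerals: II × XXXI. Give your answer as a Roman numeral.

II = 2
XXXI = 31
2 × 31 = 62

LXII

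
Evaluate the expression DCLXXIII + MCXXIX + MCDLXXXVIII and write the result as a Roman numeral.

DCLXXIII = 673, MCXXIX = 1129, MCDLXXXVIII = 1488
673 + 1129 = 1802
1802 + 1488 = 3290

MMMCCXC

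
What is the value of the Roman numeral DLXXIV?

DLXXIV: D=500, L=50, X=10, X=10, IV=4
500 + 50 + 10 + 10 + 4 = 574

574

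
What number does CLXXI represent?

CLXXI: C=100, L=50, X=10, X=10, I=1
100 + 50 + 10 + 10 + 1 = 171

171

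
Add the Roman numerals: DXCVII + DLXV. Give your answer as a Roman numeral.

DXCVII = 597
DLXV = 565
597 + 565 = 1162

MCLXII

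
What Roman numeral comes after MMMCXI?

MMMCXI = 3111; next is 3112

MMMCXII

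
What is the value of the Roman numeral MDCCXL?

MDCCXL: M=1000, D=500, C=100, C=100, XL=40
1000 + 500 + 100 + 100 + 40 = 1740

1740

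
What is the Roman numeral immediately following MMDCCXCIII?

MMDCCXCIII = 2793; next is 2794

MMDCCXCIV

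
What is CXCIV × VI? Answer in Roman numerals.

CXCIV = 194
VI = 6
194 × 6 = 1164

MCLXIV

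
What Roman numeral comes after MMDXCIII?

MMDXCIII = 2593; next is 2594

MMDXCIV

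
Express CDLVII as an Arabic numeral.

CDLVII: CD=400, L=50, V=5, I=1, I=1
400 + 50 + 5 + 1 + 1 = 457

457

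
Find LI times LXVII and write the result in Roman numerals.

LI = 51
LXVII = 67
51 × 67 = 3417

MMMCDXVII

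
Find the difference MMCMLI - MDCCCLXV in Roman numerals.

MMCMLI = 2951
MDCCCLXV = 1865
2951 - 1865 = 1086

MLXXXVI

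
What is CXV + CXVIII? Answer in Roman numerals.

CXV = 115
CXVIII = 118
115 + 118 = 233

CCXXXIII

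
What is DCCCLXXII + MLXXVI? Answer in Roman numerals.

DCCCLXXII = 872
MLXXVI = 1076
872 + 1076 = 1948

MCMXLVIII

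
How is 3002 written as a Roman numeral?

Convert 3002 to Roman numerals:
  3002 contains 3×1000 (MMM)
  2 contains 2×1 (II)

MMMII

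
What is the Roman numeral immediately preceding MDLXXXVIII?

MDLXXXVIII = 1588, so the previous integer is 1588 - 1 = 1587

MDLXXXVII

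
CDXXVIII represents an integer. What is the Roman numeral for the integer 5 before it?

CDXXVIII = 428
428 - 5 = 423

CDXXIII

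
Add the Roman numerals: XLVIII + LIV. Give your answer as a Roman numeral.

XLVIII = 48
LIV = 54
48 + 54 = 102

CII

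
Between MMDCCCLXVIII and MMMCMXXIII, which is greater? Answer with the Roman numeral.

MMDCCCLXVIII = 2868
MMMCMXXIII = 3923
3923 is larger

MMMCMXXIII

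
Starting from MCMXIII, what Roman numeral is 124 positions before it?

MCMXIII = 1913
1913 - 124 = 1789

MDCCLXXXIX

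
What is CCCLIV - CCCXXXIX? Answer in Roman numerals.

CCCLIV = 354
CCCXXXIX = 339
354 - 339 = 15

XV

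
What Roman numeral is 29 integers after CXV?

CXV = 115
115 + 29 = 144

CXLIV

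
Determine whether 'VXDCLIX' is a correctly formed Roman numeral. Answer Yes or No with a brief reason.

'VXDCLIX': Invalid subtractive combination: VX

No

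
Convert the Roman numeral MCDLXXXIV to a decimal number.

MCDLXXXIV: M=1000, CD=400, L=50, X=10, X=10, X=10, IV=4
1000 + 400 + 50 + 10 + 10 + 10 + 4 = 1484

1484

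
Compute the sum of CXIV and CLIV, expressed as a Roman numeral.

CXIV = 114
CLIV = 154
114 + 154 = 268

CCLXVIII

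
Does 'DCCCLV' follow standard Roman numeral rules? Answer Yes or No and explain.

'DCCCLV': Check the rules: uses only the symbols I, V, X, L, C, D, M; no symbol is repeated more than three times in a row; V, L and D each appear at most once; no smaller symbol precedes a larger one (values never increase from left to right). Value: D (500) + C (100) + C (100) + C (100) + L (50) + V (5) = 855. So it is a valid standard Roman numeral.

Yes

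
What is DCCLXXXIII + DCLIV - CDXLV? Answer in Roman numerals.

DCCLXXXIII = 783, DCLIV = 654, CDXLV = 445
783 + 654 = 1437
1437 - 445 = 992

CMXCII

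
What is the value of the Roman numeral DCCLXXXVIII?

DCCLXXXVIII: D=500, C=100, C=100, L=50, X=10, X=10, X=10, V=5, I=1, I=1, I=1
500 + 100 + 100 + 50 + 10 + 10 + 10 + 5 + 1 + 1 + 1 = 788

788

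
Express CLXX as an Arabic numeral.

CLXX: C=100, L=50, X=10, X=10
100 + 50 + 10 + 10 = 170

170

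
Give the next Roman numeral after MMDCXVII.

MMDCXVII = 2617; next is 2618

MMDCXVIII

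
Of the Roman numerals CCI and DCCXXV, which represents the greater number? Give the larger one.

CCI = 201
DCCXXV = 725
725 is larger

DCCXXV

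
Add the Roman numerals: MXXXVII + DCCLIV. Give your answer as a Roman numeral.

MXXXVII = 1037
DCCLIV = 754
1037 + 754 = 1791

MDCCXCI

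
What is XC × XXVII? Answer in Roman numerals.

XC = 90
XXVII = 27
90 × 27 = 2430

MMCDXXX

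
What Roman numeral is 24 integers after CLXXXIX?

CLXXXIX = 189
189 + 24 = 213

CCXIII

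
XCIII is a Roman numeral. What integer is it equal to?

XCIII: XC=90, I=1, I=1, I=1
90 + 1 + 1 + 1 = 93

93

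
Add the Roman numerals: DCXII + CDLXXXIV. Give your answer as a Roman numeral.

DCXII = 612
CDLXXXIV = 484
612 + 484 = 1096

MXCVI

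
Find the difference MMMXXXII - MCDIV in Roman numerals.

MMMXXXII = 3032
MCDIV = 1404
3032 - 1404 = 1628

MDCXXVIII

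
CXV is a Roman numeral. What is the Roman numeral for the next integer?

CXV = 115; next is 116

CXVI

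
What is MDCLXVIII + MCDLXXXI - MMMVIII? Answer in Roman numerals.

MDCLXVIII = 1668, MCDLXXXI = 1481, MMMVIII = 3008
1668 + 1481 = 3149
3149 - 3008 = 141

CXLI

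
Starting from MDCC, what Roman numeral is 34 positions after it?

MDCC = 1700
1700 + 34 = 1734

MDCCXXXIV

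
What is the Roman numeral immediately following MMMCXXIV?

MMMCXXIV = 3124, so the next integer is 3124 + 1 = 3125

MMMCXXV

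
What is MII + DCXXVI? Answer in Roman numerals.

MII = 1002
DCXXVI = 626
1002 + 626 = 1628

MDCXXVIII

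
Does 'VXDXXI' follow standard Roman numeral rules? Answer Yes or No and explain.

'VXDXXI': Invalid subtractive combination: VX

No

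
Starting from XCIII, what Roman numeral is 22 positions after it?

XCIII = 93
93 + 22 = 115

CXV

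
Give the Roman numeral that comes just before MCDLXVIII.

MCDLXVIII = 1468, so the previous integer is 1468 - 1 = 1467

MCDLXVII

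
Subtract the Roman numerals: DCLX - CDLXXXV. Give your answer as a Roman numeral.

DCLX = 660
CDLXXXV = 485
660 - 485 = 175

CLXXV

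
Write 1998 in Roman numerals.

Convert 1998 to Roman numerals:
  1998 contains 1×1000 (M)
  998 contains 1×900 (CM)
  98 contains 1×90 (XC)
  8 contains 1×5 (V)
  3 contains 3×1 (III)

MCMXCVIII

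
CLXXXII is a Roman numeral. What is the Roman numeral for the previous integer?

CLXXXII = 182, so the previous integer is 182 - 1 = 181

CLXXXI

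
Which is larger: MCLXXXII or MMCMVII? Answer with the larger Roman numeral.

MCLXXXII = 1182
MMCMVII = 2907
2907 is larger

MMCMVII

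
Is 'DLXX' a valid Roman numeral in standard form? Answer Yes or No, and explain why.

'DLXX': Check the rules: uses only the symbols I, V, X, L, C, D, M; no symbol is repeated more than three times in a row; V, L and D each appear at most once; no smaller symbol precedes a larger one (values never increase from left to right). Value: D (500) + L (50) + X (10) + X (10) = 570. So it is a valid standard Roman numeral.

Yes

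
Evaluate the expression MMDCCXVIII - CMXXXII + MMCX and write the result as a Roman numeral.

MMDCCXVIII = 2718, CMXXXII = 932, MMCX = 2110
2718 - 932 = 1786
1786 + 2110 = 3896

MMMDCCCXCVI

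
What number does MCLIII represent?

MCLIII: M=1000, C=100, L=50, I=1, I=1, I=1
1000 + 100 + 50 + 1 + 1 + 1 = 1153

1153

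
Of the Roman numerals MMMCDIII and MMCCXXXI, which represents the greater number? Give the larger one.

MMMCDIII = 3403
MMCCXXXI = 2231
3403 is larger

MMMCDIII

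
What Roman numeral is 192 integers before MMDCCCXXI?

MMDCCCXXI = 2821
2821 - 192 = 2629

MMDCXXIX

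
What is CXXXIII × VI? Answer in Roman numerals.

CXXXIII = 133
VI = 6
133 × 6 = 798

DCCXCVIII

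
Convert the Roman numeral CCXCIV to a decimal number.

CCXCIV: C=100, C=100, XC=90, IV=4
100 + 100 + 90 + 4 = 294

294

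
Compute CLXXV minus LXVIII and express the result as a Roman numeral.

CLXXV = 175
LXVIII = 68
175 - 68 = 107

CVII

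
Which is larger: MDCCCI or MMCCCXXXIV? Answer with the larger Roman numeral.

MDCCCI = 1801
MMCCCXXXIV = 2334
2334 is larger

MMCCCXXXIV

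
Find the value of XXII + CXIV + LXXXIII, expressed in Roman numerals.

XXII = 22, CXIV = 114, LXXXIII = 83
22 + 114 = 136
136 + 83 = 219

CCXIX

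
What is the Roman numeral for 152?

Convert 152 to Roman numerals:
  152 contains 1×100 (C)
  52 contains 1×50 (L)
  2 contains 2×1 (II)

CLII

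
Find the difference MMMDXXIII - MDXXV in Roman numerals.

MMMDXXIII = 3523
MDXXV = 1525
3523 - 1525 = 1998

MCMXCVIII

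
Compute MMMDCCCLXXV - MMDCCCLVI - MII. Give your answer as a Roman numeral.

MMMDCCCLXXV = 3875, MMDCCCLVI = 2856, MII = 1002
3875 - 2856 = 1019
1019 - 1002 = 17

XVII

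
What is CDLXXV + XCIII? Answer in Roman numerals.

CDLXXV = 475
XCIII = 93
475 + 93 = 568

DLXVIII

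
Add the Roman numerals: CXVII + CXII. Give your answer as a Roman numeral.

CXVII = 117
CXII = 112
117 + 112 = 229

CCXXIX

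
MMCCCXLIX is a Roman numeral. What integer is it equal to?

MMCCCXLIX: M=1000, M=1000, C=100, C=100, C=100, XL=40, IX=9
1000 + 1000 + 100 + 100 + 100 + 40 + 9 = 2349

2349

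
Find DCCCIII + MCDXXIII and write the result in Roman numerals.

DCCCIII = 803
MCDXXIII = 1423
803 + 1423 = 2226

MMCCXXVI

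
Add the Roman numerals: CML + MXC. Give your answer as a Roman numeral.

CML = 950
MXC = 1090
950 + 1090 = 2040

MMXL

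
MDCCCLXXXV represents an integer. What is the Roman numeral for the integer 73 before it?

MDCCCLXXXV = 1885
1885 - 73 = 1812

MDCCCXII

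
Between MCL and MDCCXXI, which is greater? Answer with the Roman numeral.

MCL = 1150
MDCCXXI = 1721
1721 is larger

MDCCXXI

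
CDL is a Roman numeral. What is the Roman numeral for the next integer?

CDL = 450, so the next integer is 450 + 1 = 451

CDLI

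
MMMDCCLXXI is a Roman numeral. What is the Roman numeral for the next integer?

MMMDCCLXXI = 3771, so the next integer is 3771 + 1 = 3772

MMMDCCLXXII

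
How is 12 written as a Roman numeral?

Convert 12 to Roman numerals:
  12 contains 1×10 (X)
  2 contains 2×1 (II)

XII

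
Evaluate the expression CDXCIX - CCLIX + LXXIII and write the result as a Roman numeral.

CDXCIX = 499, CCLIX = 259, LXXIII = 73
499 - 259 = 240
240 + 73 = 313

CCCXIII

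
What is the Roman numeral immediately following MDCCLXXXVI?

MDCCLXXXVI = 1786; next is 1787

MDCCLXXXVII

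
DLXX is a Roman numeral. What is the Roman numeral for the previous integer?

DLXX = 570, so the previous integer is 570 - 1 = 569

DLXIX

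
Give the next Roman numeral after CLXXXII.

CLXXXII = 182; next is 183

CLXXXIII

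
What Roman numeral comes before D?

D = 500, so the previous integer is 500 - 1 = 499

CDXCIX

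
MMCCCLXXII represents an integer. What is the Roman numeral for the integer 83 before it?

MMCCCLXXII = 2372
2372 - 83 = 2289

MMCCLXXXIX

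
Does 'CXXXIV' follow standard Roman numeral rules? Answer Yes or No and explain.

'CXXXIV': Check the rules: uses only the symbols I, V, X, L, C, D, M; no symbol is repeated more than three times in a row; V, L and D each appear at most once; the only place a smaller symbol precedes a larger one is the allowed subtractive pair IV, the symbol right after such a pair (if any) is smaller than the pair's first symbol, and otherwise the values never increase from left to right. Value: C (100) + X (10) + X (10) + X (10) + IV (4) = 134. So it is a valid standard Roman numeral.

Yes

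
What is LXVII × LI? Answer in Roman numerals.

LXVII = 67
LI = 51
67 × 51 = 3417

MMMCDXVII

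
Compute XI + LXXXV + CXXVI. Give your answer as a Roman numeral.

XI = 11, LXXXV = 85, CXXVI = 126
11 + 85 = 96
96 + 126 = 222

CCXXII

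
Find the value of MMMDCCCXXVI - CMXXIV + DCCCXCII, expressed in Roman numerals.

MMMDCCCXXVI = 3826, CMXXIV = 924, DCCCXCII = 892
3826 - 924 = 2902
2902 + 892 = 3794

MMMDCCXCIV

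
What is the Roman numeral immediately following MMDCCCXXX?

MMDCCCXXX = 2830; next is 2831

MMDCCCXXXI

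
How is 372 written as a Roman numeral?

Convert 372 to Roman numerals:
  372 contains 3×100 (CCC)
  72 contains 1×50 (L)
  22 contains 2×10 (XX)
  2 contains 2×1 (II)

CCCLXXII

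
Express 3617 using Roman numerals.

Convert 3617 to Roman numerals:
  3617 contains 3×1000 (MMM)
  617 contains 1×500 (D)
  117 contains 1×100 (C)
  17 contains 1×10 (X)
  7 contains 1×5 (V)
  2 contains 2×1 (II)

MMMDCXVII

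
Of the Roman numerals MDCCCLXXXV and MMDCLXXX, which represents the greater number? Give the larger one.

MDCCCLXXXV = 1885
MMDCLXXX = 2680
2680 is larger

MMDCLXXX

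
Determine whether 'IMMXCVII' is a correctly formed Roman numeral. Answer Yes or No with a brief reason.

'IMMXCVII': Invalid subtractive combination: IM

No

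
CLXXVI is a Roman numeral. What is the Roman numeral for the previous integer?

CLXXVI = 176; previous is 175

CLXXV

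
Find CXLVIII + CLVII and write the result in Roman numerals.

CXLVIII = 148
CLVII = 157
148 + 157 = 305

CCCV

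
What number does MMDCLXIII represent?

MMDCLXIII: M=1000, M=1000, D=500, C=100, L=50, X=10, I=1, I=1, I=1
1000 + 1000 + 500 + 100 + 50 + 10 + 1 + 1 + 1 = 2663

2663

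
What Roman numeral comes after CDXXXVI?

CDXXXVI = 436; next is 437

CDXXXVII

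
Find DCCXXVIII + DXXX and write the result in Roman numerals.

DCCXXVIII = 728
DXXX = 530
728 + 530 = 1258

MCCLVIII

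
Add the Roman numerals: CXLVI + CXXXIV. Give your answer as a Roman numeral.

CXLVI = 146
CXXXIV = 134
146 + 134 = 280

CCLXXX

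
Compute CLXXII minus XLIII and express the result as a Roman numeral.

CLXXII = 172
XLIII = 43
172 - 43 = 129

CXXIX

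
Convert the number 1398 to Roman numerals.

Convert 1398 to Roman numerals:
  1398 contains 1×1000 (M)
  398 contains 3×100 (CCC)
  98 contains 1×90 (XC)
  8 contains 1×5 (V)
  3 contains 3×1 (III)

MCCCXCVIII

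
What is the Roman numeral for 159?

Convert 159 to Roman numerals:
  159 contains 1×100 (C)
  59 contains 1×50 (L)
  9 contains 1×9 (IX)

CLIX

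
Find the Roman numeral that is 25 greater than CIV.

CIV = 104
104 + 25 = 129

CXXIX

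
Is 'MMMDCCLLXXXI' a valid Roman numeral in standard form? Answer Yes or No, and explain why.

'MMMDCCLLXXXI': L should not appear more than once

No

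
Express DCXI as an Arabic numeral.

DCXI: D=500, C=100, X=10, I=1
500 + 100 + 10 + 1 = 611

611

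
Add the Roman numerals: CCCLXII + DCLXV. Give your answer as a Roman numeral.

CCCLXII = 362
DCLXV = 665
362 + 665 = 1027

MXXVII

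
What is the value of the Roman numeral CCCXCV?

CCCXCV: C=100, C=100, C=100, XC=90, V=5
100 + 100 + 100 + 90 + 5 = 395

395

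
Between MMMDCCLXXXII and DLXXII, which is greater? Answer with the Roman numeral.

MMMDCCLXXXII = 3782
DLXXII = 572
3782 is larger

MMMDCCLXXXII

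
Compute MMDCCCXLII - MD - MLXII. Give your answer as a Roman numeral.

MMDCCCXLII = 2842, MD = 1500, MLXII = 1062
2842 - 1500 = 1342
1342 - 1062 = 280

CCLXXX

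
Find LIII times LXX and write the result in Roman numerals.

LIII = 53
LXX = 70
53 × 70 = 3710

MMMDCCX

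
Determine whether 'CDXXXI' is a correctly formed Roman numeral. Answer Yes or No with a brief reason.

'CDXXXI': Check the rules: uses only the symbols I, V, X, L, C, D, M; no symbol is repeated more than three times in a row; V, L and D each appear at most once; the only place a smaller symbol precedes a larger one is the allowed subtractive pair CD, the symbol right after such a pair (if any) is smaller than the pair's first symbol, and otherwise the values never increase from left to right. Value: CD (400) + X (10) + X (10) + X (10) + I (1) = 431. So it is a valid standard Roman numeral.

Yes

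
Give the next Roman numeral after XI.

XI = 11; next is 12

XII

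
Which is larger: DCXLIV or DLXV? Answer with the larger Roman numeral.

DCXLIV = 644
DLXV = 565
644 is larger

DCXLIV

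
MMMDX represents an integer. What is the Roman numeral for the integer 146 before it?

MMMDX = 3510
3510 - 146 = 3364

MMMCCCLXIV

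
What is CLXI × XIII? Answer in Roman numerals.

CLXI = 161
XIII = 13
161 × 13 = 2093

MMXCIII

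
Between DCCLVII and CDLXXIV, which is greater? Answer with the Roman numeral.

DCCLVII = 757
CDLXXIV = 474
757 is larger

DCCLVII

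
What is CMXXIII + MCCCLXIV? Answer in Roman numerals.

CMXXIII = 923
MCCCLXIV = 1364
923 + 1364 = 2287

MMCCLXXXVII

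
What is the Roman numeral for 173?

Convert 173 to Roman numerals:
  173 contains 1×100 (C)
  73 contains 1×50 (L)
  23 contains 2×10 (XX)
  3 contains 3×1 (III)

CLXXIII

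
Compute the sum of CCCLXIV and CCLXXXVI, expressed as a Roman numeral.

CCCLXIV = 364
CCLXXXVI = 286
364 + 286 = 650

DCL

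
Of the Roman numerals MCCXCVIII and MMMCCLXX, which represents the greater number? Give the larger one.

MCCXCVIII = 1298
MMMCCLXX = 3270
3270 is larger

MMMCCLXX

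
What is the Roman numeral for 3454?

Convert 3454 to Roman numerals:
  3454 contains 3×1000 (MMM)
  454 contains 1×400 (CD)
  54 contains 1×50 (L)
  4 contains 1×4 (IV)

MMMCDLIV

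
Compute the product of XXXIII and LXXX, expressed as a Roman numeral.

XXXIII = 33
LXXX = 80
33 × 80 = 2640

MMDCXL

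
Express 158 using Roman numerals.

Convert 158 to Roman numerals:
  158 contains 1×100 (C)
  58 contains 1×50 (L)
  8 contains 1×5 (V)
  3 contains 3×1 (III)

CLVIII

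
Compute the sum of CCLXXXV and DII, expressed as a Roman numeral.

CCLXXXV = 285
DII = 502
285 + 502 = 787

DCCLXXXVII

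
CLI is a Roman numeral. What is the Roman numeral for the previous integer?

CLI = 151; previous is 150

CL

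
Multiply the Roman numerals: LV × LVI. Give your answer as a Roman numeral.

LV = 55
LVI = 56
55 × 56 = 3080

MMMLXXX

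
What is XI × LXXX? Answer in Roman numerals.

XI = 11
LXXX = 80
11 × 80 = 880

DCCCLXXX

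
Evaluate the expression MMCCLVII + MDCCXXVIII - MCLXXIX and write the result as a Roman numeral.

MMCCLVII = 2257, MDCCXXVIII = 1728, MCLXXIX = 1179
2257 + 1728 = 3985
3985 - 1179 = 2806

MMDCCCVI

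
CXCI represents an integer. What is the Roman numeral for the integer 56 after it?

CXCI = 191
191 + 56 = 247

CCXLVII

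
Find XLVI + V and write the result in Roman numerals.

XLVI = 46
V = 5
46 + 5 = 51

LI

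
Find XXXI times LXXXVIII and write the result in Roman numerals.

XXXI = 31
LXXXVIII = 88
31 × 88 = 2728

MMDCCXXVIII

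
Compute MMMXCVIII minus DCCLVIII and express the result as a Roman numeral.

MMMXCVIII = 3098
DCCLVIII = 758
3098 - 758 = 2340

MMCCCXL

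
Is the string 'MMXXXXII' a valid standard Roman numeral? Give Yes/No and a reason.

'MMXXXXII': More than 3 consecutive X's

No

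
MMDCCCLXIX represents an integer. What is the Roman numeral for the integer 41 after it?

MMDCCCLXIX = 2869
2869 + 41 = 2910

MMCMX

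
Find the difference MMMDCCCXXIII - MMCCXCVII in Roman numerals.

MMMDCCCXXIII = 3823
MMCCXCVII = 2297
3823 - 2297 = 1526

MDXXVI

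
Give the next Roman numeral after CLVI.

CLVI = 156; next is 157

CLVII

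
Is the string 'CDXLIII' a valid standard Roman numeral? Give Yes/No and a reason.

'CDXLIII': Check the rules: uses only the symbols I, V, X, L, C, D, M; no symbol is repeated more than three times in a row; V, L and D each appear at most once; the only places a smaller symbol precedes a larger one are the allowed subtractive pairs CD, XL, the symbol right after such a pair (if any) is smaller than the pair's first symbol, and otherwise the values never increase from left to right. Value: CD (400) + XL (40) + I (1) + I (1) + I (1) = 443. So it is a valid standard Roman numeral.

Yes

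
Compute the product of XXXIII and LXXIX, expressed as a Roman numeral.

XXXIII = 33
LXXIX = 79
33 × 79 = 2607

MMDCVII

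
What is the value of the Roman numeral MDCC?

MDCC: M=1000, D=500, C=100, C=100
1000 + 500 + 100 + 100 = 1700

1700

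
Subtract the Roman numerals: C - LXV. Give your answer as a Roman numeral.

C = 100
LXV = 65
100 - 65 = 35

XXXV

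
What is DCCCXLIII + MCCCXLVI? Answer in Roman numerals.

DCCCXLIII = 843
MCCCXLVI = 1346
843 + 1346 = 2189

MMCLXXXIX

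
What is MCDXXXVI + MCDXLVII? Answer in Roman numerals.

MCDXXXVI = 1436
MCDXLVII = 1447
1436 + 1447 = 2883

MMDCCCLXXXIII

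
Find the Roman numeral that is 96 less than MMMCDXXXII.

MMMCDXXXII = 3432
3432 - 96 = 3336

MMMCCCXXXVI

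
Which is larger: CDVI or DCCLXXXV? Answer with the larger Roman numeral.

CDVI = 406
DCCLXXXV = 785
785 is larger

DCCLXXXV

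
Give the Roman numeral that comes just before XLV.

XLV = 45, so the previous integer is 45 - 1 = 44

XLIV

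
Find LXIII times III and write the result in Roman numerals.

LXIII = 63
III = 3
63 × 3 = 189

CLXXXIX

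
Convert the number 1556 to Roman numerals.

Convert 1556 to Roman numerals:
  1556 contains 1×1000 (M)
  556 contains 1×500 (D)
  56 contains 1×50 (L)
  6 contains 1×5 (V)
  1 contains 1×1 (I)

MDLVI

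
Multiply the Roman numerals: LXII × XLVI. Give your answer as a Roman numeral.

LXII = 62
XLVI = 46
62 × 46 = 2852

MMDCCCLII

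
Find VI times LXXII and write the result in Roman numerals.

VI = 6
LXXII = 72
6 × 72 = 432

CDXXXII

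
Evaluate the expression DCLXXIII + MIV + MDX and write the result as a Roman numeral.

DCLXXIII = 673, MIV = 1004, MDX = 1510
673 + 1004 = 1677
1677 + 1510 = 3187

MMMCLXXXVII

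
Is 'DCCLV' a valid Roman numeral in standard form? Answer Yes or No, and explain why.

'DCCLV': Check the rules: uses only the symbols I, V, X, L, C, D, M; no symbol is repeated more than three times in a row; V, L and D each appear at most once; no smaller symbol precedes a larger one (values never increase from left to right). Value: D (500) + C (100) + C (100) + L (50) + V (5) = 755. So it is a valid standard Roman numeral.

Yes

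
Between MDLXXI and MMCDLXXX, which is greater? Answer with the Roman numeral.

MDLXXI = 1571
MMCDLXXX = 2480
2480 is larger

MMCDLXXX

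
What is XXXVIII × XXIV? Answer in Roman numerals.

XXXVIII = 38
XXIV = 24
38 × 24 = 912

CMXII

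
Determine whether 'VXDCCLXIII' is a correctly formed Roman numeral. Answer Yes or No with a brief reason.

'VXDCCLXIII': Invalid subtractive combination: VX

No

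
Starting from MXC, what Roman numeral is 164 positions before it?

MXC = 1090
1090 - 164 = 926

CMXXVI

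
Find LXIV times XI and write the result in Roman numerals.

LXIV = 64
XI = 11
64 × 11 = 704

DCCIV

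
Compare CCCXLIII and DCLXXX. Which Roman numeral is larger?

CCCXLIII = 343
DCLXXX = 680
680 is larger

DCLXXX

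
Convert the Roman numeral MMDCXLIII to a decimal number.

MMDCXLIII: M=1000, M=1000, D=500, C=100, XL=40, I=1, I=1, I=1
1000 + 1000 + 500 + 100 + 40 + 1 + 1 + 1 = 2643

2643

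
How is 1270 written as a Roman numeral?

Convert 1270 to Roman numerals:
  1270 contains 1×1000 (M)
  270 contains 2×100 (CC)
  70 contains 1×50 (L)
  20 contains 2×10 (XX)

MCCLXX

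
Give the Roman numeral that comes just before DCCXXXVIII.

DCCXXXVIII = 738; previous is 737

DCCXXXVII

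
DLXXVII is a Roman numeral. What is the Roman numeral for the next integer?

DLXXVII = 577; next is 578

DLXXVIII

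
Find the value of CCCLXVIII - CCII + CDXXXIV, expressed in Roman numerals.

CCCLXVIII = 368, CCII = 202, CDXXXIV = 434
368 - 202 = 166
166 + 434 = 600

DC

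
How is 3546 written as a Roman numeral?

Convert 3546 to Roman numerals:
  3546 contains 3×1000 (MMM)
  546 contains 1×500 (D)
  46 contains 1×40 (XL)
  6 contains 1×5 (V)
  1 contains 1×1 (I)

MMMDXLVI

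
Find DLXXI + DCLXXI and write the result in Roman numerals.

DLXXI = 571
DCLXXI = 671
571 + 671 = 1242

MCCXLII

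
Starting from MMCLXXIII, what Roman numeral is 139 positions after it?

MMCLXXIII = 2173
2173 + 139 = 2312

MMCCCXII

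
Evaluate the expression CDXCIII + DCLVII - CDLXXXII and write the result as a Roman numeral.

CDXCIII = 493, DCLVII = 657, CDLXXXII = 482
493 + 657 = 1150
1150 - 482 = 668

DCLXVIII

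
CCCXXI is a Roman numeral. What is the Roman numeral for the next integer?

CCCXXI = 321, so the next integer is 321 + 1 = 322

CCCXXII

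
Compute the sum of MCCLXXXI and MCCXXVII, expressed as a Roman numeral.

MCCLXXXI = 1281
MCCXXVII = 1227
1281 + 1227 = 2508

MMDVIII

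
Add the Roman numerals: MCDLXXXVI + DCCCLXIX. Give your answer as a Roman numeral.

MCDLXXXVI = 1486
DCCCLXIX = 869
1486 + 869 = 2355

MMCCCLV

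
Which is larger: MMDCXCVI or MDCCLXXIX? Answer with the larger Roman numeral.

MMDCXCVI = 2696
MDCCLXXIX = 1779
2696 is larger

MMDCXCVI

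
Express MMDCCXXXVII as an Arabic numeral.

MMDCCXXXVII: M=1000, M=1000, D=500, C=100, C=100, X=10, X=10, X=10, V=5, I=1, I=1
1000 + 1000 + 500 + 100 + 100 + 10 + 10 + 10 + 5 + 1 + 1 = 2737

2737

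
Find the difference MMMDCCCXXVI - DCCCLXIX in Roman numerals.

MMMDCCCXXVI = 3826
DCCCLXIX = 869
3826 - 869 = 2957

MMCMLVII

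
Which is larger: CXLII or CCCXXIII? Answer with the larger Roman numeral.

CXLII = 142
CCCXXIII = 323
323 is larger

CCCXXIII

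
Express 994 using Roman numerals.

Convert 994 to Roman numerals:
  994 contains 1×900 (CM)
  94 contains 1×90 (XC)
  4 contains 1×4 (IV)

CMXCIV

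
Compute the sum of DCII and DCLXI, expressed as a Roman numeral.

DCII = 602
DCLXI = 661
602 + 661 = 1263

MCCLXIII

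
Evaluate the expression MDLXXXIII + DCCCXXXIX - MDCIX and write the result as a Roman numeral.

MDLXXXIII = 1583, DCCCXXXIX = 839, MDCIX = 1609
1583 + 839 = 2422
2422 - 1609 = 813

DCCCXIII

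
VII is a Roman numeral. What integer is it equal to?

VII: V=5, I=1, I=1
5 + 1 + 1 = 7

7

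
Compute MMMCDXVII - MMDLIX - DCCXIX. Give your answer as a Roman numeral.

MMMCDXVII = 3417, MMDLIX = 2559, DCCXIX = 719
3417 - 2559 = 858
858 - 719 = 139

CXXXIX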